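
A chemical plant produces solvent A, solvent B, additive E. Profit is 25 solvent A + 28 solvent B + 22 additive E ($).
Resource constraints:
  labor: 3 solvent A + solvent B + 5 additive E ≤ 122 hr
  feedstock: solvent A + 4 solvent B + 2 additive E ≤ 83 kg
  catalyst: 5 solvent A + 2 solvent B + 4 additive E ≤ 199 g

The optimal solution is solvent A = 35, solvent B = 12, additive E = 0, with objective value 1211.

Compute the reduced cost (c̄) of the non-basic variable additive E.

-4

Check each constraint at x*: labor 117/122 (slack 5); feedstock 83/83 (tight); catalyst 199/199 (tight).
By complementary slackness, y = 0 for the non-binding constraint.
The binding rows give the dual system: 1·y_feedstock + 5·y_catalyst = 25 and 4·y_feedstock + 2·y_catalyst = 28.
This yields shadow prices y_feedstock = 5, y_catalyst = 4.
Reduced cost of additive E: c₃ − yᵀa₃ = 22 − (5·2 + 4·4) = 22 − 26 = -4.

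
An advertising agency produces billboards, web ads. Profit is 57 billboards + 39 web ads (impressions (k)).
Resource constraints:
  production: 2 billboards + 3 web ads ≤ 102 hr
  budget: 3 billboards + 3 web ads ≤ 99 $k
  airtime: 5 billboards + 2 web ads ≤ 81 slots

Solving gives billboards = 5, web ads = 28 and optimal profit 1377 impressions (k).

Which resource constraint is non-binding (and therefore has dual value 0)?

production

production: 94/102 (slack 8)
budget: 99/99 (binding)
airtime: 81/81 (binding)
By complementary slackness, a constraint with positive slack has shadow price 0 → production.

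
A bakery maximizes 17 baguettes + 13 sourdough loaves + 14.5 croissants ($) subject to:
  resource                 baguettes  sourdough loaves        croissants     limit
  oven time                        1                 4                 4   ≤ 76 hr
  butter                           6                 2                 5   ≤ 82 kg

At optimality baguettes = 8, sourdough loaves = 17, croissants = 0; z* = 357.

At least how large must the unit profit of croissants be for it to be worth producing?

At the optimum: oven time uses 76 of 76 (binding); butter uses 82 of 82 (binding).
The binding rows give the dual system: 1·y_oven time + 6·y_butter = 17 and 4·y_oven time + 2·y_butter = 13.
Solving: y_oven time = 2, y_butter = 2.5.
croissants enters the basis when its profit ≥ yᵀa₃ = 2·4 + 2.5·5 = 20.5.

20.5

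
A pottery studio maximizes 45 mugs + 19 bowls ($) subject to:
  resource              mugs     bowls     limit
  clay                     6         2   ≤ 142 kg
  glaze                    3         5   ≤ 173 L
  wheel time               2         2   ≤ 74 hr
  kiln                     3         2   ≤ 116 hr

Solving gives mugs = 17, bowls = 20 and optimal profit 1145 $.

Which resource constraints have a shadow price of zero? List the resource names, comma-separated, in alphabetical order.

glaze, kiln

clay: 142/142 (binding)
glaze: 151/173 (slack 22)
wheel time: 74/74 (binding)
kiln: 91/116 (slack 25)
By complementary slackness, a constraint with positive slack has shadow price 0 → glaze, kiln.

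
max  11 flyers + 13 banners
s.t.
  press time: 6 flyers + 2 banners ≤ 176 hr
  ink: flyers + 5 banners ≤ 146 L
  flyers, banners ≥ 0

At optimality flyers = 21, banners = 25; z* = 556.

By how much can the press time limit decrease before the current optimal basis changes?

117.6

Binding constraints: press time, ink. The basis is B = [[6,2],[1,5]] with det 28.
Per unit decrease in press time, x* moves by d = (-0.1786, 0.0357).
The basis stays optimal until flyers reaches 0; allowable decrease = 117.6 hr.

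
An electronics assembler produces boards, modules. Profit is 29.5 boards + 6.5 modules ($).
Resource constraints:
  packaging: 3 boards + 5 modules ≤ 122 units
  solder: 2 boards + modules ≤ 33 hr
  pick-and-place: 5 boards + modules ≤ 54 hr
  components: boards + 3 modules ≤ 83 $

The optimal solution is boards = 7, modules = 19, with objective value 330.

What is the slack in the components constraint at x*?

components used = 1·7 + 3·19 = 64; slack = 83 − 64 = 19.

19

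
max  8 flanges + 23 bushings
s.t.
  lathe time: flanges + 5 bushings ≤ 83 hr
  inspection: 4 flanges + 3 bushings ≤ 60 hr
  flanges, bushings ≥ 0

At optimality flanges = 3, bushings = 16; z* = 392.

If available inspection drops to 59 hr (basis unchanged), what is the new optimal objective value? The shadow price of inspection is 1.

Δb = -1, so new z* = 392 + (1)·(-1) = 392 − 1 = 391.

391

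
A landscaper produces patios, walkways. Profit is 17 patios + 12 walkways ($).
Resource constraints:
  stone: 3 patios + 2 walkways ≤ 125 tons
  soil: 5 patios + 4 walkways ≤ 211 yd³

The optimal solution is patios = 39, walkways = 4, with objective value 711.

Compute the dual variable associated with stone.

At the optimum: stone uses 125 of 125 (binding); soil uses 211 of 211 (binding).
The binding rows give the dual system: 3·y_stone + 5·y_soil = 17 and 2·y_stone + 4·y_soil = 12.
This yields shadow prices y_stone = 4, y_soil = 1.
Shadow price of stone = 4.

4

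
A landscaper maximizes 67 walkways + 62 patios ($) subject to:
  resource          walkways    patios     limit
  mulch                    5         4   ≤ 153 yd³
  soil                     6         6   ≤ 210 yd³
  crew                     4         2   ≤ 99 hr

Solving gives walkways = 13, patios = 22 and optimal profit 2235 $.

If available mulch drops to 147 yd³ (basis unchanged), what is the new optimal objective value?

Check each constraint at x*: mulch 153/153 (tight); soil 210/210 (tight); crew 96/99 (slack 3).
Since crew is not tight, its dual is 0.
Dual feasibility on the basic columns requires 5·y_mulch + 6·y_soil = 67, 4·y_mulch + 6·y_soil = 62.
This yields shadow prices y_mulch = 5, y_soil = 7.
Δz = y_mulch·Δb = 5 × (-6) = -30, so new z* = 2235 − 30 = 2205.

2205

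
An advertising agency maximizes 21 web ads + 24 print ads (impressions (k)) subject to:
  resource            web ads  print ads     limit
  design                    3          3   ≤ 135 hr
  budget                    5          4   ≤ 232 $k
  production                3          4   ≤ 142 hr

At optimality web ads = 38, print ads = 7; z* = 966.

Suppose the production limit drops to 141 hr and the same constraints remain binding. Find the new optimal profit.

963

Check each constraint at x*: design 135/135 (tight); budget 218/232 (slack 14); production 142/142 (tight).
Slack constraints have shadow price 0 (complementary slackness).
From A_Bᵀ y = c: 3·y_design + 3·y_production = 21; 3·y_design + 4·y_production = 24.
This yields shadow prices y_design = 4, y_production = 3.
Δz = y_production·Δb = 3 × (-1) = -3, so new z* = 966 − 3 = 963.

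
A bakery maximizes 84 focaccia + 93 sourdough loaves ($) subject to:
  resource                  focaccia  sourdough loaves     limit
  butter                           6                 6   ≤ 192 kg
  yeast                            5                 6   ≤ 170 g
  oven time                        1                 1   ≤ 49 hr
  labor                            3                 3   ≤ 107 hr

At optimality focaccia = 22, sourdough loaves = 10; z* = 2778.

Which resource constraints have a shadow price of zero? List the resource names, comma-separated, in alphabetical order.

butter: 192/192 (binding)
yeast: 170/170 (binding)
oven time: 32/49 (slack 17)
labor: 96/107 (slack 11)
By complementary slackness, a constraint with positive slack has shadow price 0 → labor, oven time.

labor, oven time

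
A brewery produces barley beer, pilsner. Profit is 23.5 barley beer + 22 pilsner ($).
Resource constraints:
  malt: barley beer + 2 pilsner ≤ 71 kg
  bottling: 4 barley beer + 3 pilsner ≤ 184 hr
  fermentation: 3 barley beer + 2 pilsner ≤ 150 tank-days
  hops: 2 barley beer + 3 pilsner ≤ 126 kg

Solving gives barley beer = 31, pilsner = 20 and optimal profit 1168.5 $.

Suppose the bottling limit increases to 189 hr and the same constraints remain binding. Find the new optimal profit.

1193.5

At the optimum: malt uses 71 of 71 (binding); bottling uses 184 of 184 (binding); fermentation uses 133 of 150 (slack = 17); hops uses 122 of 126 (slack = 4).
By complementary slackness, y = 0 for the non-binding constraints.
The binding rows give the dual system: 1·y_malt + 4·y_bottling = 23.5 and 2·y_malt + 3·y_bottling = 22.
→ y_malt = 3.5 and y_bottling = 5.
Δz = y_bottling·Δb = 5 × (5) = 25, so new z* = 1168.5 + 25 = 1193.5.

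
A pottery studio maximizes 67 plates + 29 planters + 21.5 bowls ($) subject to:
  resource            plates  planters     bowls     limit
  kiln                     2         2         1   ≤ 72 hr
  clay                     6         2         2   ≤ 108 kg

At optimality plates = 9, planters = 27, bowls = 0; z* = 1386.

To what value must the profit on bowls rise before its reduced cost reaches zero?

24

Check each constraint at x*: kiln 72/72 (tight); clay 108/108 (tight).
Dual feasibility on the basic columns requires 2·y_kiln + 6·y_clay = 67, 2·y_kiln + 2·y_clay = 29.
Solving: y_kiln = 5, y_clay = 9.5.
bowls enters the basis when its profit ≥ yᵀa₃ = 5·1 + 9.5·2 = 24.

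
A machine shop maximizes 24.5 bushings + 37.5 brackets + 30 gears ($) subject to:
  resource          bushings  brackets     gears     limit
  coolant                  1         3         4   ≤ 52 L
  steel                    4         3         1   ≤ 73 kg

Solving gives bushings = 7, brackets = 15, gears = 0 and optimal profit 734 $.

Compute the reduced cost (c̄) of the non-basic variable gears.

-8

Check each constraint at x*: coolant 52/52 (tight); steel 73/73 (tight).
From A_Bᵀ y = c: 1·y_coolant + 4·y_steel = 24.5; 3·y_coolant + 3·y_steel = 37.5.
→ y_coolant = 8.5 and y_steel = 4.
Reduced cost of gears: c₃ − yᵀa₃ = 30 − (8.5·4 + 4·1) = 30 − 38 = -8.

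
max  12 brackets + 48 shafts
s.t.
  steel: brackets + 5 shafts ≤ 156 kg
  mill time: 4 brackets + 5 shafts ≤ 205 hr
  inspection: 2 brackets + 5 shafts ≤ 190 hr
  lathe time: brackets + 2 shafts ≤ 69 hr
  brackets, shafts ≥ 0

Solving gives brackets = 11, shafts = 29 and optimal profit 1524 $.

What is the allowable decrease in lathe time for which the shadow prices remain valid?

6.6

Binding constraints: steel, lathe time. The basis is B = [[1,5],[1,2]] with det -3.
Per unit decrease in lathe time, x* moves by d = (-1.6667, 0.3333).
The basis stays optimal until brackets reaches 0; allowable decrease = 6.6 hr.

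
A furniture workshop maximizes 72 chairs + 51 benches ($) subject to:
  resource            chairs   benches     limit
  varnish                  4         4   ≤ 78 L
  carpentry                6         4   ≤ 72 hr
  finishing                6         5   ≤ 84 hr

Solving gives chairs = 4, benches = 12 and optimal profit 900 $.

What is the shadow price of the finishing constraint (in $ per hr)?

3

At the optimum: varnish uses 64 of 78 (slack = 14); carpentry uses 72 of 72 (binding); finishing uses 84 of 84 (binding).
By complementary slackness, y = 0 for the non-binding constraint.
Dual feasibility on the basic columns requires 6·y_carpentry + 6·y_finishing = 72, 4·y_carpentry + 5·y_finishing = 51.
This yields shadow prices y_carpentry = 9, y_finishing = 3.
Shadow price of finishing = 3.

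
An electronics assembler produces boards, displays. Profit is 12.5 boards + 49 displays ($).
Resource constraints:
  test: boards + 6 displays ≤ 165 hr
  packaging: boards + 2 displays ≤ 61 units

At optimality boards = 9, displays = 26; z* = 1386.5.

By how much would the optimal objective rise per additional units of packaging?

6.5

At the optimum: test uses 165 of 165 (binding); packaging uses 61 of 61 (binding).
The binding rows give the dual system: 1·y_test + 1·y_packaging = 12.5 and 6·y_test + 2·y_packaging = 49.
→ y_test = 6 and y_packaging = 6.5.
Shadow price of packaging = 6.5.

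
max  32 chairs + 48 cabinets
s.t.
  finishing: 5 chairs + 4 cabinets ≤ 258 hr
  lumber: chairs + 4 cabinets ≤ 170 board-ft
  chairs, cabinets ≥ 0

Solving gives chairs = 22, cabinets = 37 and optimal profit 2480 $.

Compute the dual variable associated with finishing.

5

Both finishing and lumber are binding at x*.
From A_Bᵀ y = c: 5·y_finishing + 1·y_lumber = 32; 4·y_finishing + 4·y_lumber = 48.
This yields shadow prices y_finishing = 5, y_lumber = 7.
Shadow price of finishing = 5.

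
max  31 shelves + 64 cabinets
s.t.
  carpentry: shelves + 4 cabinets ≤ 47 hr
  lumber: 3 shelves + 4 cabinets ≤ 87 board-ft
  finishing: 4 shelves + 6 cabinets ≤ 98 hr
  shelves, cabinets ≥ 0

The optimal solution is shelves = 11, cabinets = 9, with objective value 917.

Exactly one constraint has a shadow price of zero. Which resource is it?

carpentry: 47/47 (binding)
lumber: 69/87 (slack 18)
finishing: 98/98 (binding)
By complementary slackness, a constraint with positive slack has shadow price 0 → lumber.

lumber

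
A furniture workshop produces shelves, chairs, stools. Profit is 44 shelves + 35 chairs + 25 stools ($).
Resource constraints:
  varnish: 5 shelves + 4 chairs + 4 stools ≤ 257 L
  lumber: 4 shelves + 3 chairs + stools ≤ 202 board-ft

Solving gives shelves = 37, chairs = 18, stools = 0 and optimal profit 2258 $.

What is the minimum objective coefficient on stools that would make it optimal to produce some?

At the optimum: varnish uses 257 of 257 (binding); lumber uses 202 of 202 (binding).
The binding rows give the dual system: 5·y_varnish + 4·y_lumber = 44 and 4·y_varnish + 3·y_lumber = 35.
→ y_varnish = 8 and y_lumber = 1.
stools enters the basis when its profit ≥ yᵀa₃ = 8·4 + 1·1 = 33.

33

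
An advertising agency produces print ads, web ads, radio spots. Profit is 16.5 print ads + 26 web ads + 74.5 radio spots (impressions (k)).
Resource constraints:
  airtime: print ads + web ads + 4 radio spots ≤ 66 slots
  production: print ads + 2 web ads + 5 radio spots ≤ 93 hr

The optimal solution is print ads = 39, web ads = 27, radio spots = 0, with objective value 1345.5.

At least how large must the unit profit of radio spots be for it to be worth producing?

Both airtime and production are binding at x*.
From A_Bᵀ y = c: 1·y_airtime + 1·y_production = 16.5; 1·y_airtime + 2·y_production = 26.
This yields shadow prices y_airtime = 7, y_production = 9.5.
radio spots enters the basis when its profit ≥ yᵀa₃ = 7·4 + 9.5·5 = 75.5.

75.5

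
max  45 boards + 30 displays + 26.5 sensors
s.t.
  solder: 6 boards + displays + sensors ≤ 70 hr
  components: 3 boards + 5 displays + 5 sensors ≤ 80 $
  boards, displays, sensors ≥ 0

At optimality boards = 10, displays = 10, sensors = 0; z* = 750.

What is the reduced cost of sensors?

-3.5

Both solder and components are binding at x*.
Dual feasibility on the basic columns requires 6·y_solder + 3·y_components = 45, 1·y_solder + 5·y_components = 30.
→ y_solder = 5 and y_components = 5.
Reduced cost of sensors: c₃ − yᵀa₃ = 26.5 − (5·1 + 5·5) = 26.5 − 30 = -3.5.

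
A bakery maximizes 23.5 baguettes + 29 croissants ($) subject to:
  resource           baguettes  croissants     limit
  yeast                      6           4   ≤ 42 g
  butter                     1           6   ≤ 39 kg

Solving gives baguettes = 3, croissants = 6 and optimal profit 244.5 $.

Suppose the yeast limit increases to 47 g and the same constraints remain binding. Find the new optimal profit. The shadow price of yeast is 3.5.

Δb = 5, so new z* = 244.5 + (3.5)·(5) = 244.5 + 17.5 = 262.

262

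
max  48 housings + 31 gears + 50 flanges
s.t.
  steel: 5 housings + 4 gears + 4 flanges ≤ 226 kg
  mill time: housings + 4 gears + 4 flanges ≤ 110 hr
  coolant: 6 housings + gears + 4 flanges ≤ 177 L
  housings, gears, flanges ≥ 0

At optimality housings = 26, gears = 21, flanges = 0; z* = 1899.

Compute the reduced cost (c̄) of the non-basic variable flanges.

Binding: mill time and coolant. Non-binding: steel (12 unused).
Since steel is not tight, its dual is 0.
From A_Bᵀ y = c: 1·y_mill time + 6·y_coolant = 48; 4·y_mill time + 1·y_coolant = 31.
This yields shadow prices y_mill time = 6, y_coolant = 7.
Reduced cost of flanges: c₃ − yᵀa₃ = 50 − (6·4 + 7·4) = 50 − 52 = -2.

-2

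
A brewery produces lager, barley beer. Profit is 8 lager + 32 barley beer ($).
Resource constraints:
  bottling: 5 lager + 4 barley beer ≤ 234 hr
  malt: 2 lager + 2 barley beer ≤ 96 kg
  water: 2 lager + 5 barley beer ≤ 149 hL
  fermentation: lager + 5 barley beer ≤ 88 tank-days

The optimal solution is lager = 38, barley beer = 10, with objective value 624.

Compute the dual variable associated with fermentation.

6

Check each constraint at x*: bottling 230/234 (slack 4); malt 96/96 (tight); water 126/149 (slack 23); fermentation 88/88 (tight).
Since bottling, water are not tight, their duals are 0.
The binding rows give the dual system: 2·y_malt + 1·y_fermentation = 8 and 2·y_malt + 5·y_fermentation = 32.
Solving: y_malt = 1, y_fermentation = 6.
Shadow price of fermentation = 6.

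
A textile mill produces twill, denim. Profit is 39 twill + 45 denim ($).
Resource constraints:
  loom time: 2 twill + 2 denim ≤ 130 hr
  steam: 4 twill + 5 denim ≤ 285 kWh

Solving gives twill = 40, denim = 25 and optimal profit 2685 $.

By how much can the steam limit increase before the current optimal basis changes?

Binding constraints: loom time, steam. The basis is B = [[2,2],[4,5]] with det 2.
Per unit increase in steam, x* moves by d = (-1, 1).
The basis stays optimal until twill reaches 0; allowable increase = 40 kWh.

40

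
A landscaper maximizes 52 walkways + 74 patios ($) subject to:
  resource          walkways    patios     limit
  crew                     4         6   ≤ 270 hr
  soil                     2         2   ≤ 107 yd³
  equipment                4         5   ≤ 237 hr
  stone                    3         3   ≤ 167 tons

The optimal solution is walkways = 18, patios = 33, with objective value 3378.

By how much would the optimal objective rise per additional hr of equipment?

Check each constraint at x*: crew 270/270 (tight); soil 102/107 (slack 5); equipment 237/237 (tight); stone 153/167 (slack 14).
Since soil, stone are not tight, their duals are 0.
From A_Bᵀ y = c: 4·y_crew + 4·y_equipment = 52; 6·y_crew + 5·y_equipment = 74.
This yields shadow prices y_crew = 9, y_equipment = 4.
Shadow price of equipment = 4.

4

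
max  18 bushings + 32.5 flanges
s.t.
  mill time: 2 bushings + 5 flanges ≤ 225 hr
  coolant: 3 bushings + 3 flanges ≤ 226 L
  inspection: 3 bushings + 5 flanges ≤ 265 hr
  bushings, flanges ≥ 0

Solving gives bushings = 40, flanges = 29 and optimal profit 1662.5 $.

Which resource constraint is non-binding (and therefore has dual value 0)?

coolant

mill time: 225/225 (binding)
coolant: 207/226 (slack 19)
inspection: 265/265 (binding)
By complementary slackness, a constraint with positive slack has shadow price 0 → coolant.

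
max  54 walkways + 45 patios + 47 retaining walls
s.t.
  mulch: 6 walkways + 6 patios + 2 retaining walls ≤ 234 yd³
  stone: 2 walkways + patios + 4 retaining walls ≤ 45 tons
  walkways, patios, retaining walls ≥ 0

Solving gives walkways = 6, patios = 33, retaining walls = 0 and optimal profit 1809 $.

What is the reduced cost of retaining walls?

-1

Check each constraint at x*: mulch 234/234 (tight); stone 45/45 (tight).
The binding rows give the dual system: 6·y_mulch + 2·y_stone = 54 and 6·y_mulch + 1·y_stone = 45.
This yields shadow prices y_mulch = 6, y_stone = 9.
Reduced cost of retaining walls: c₃ − yᵀa₃ = 47 − (6·2 + 9·4) = 47 − 48 = -1.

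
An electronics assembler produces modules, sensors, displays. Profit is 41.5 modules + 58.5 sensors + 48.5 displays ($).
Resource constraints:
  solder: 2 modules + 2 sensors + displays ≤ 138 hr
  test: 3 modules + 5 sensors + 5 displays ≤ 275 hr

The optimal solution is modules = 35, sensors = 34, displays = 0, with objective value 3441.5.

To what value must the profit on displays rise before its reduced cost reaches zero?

50.5

Both solder and test are binding at x*.
The binding rows give the dual system: 2·y_solder + 3·y_test = 41.5 and 2·y_solder + 5·y_test = 58.5.
Solving: y_solder = 8, y_test = 8.5.
displays enters the basis when its profit ≥ yᵀa₃ = 8·1 + 8.5·5 = 50.5.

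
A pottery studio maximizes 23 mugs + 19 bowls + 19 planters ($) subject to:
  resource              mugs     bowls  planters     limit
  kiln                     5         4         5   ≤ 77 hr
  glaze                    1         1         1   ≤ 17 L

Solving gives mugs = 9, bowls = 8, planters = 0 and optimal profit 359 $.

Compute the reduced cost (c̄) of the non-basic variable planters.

Both kiln and glaze are binding at x*.
From A_Bᵀ y = c: 5·y_kiln + 1·y_glaze = 23; 4·y_kiln + 1·y_glaze = 19.
Solving: y_kiln = 4, y_glaze = 3.
Reduced cost of planters: c₃ − yᵀa₃ = 19 − (4·5 + 3·1) = 19 − 23 = -4.

-4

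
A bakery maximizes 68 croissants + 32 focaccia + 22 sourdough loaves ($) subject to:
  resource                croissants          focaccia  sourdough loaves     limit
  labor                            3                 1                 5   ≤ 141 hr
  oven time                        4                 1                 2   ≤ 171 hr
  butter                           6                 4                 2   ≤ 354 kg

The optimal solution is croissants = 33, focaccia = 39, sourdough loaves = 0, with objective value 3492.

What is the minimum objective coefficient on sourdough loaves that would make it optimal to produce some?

At the optimum: labor uses 138 of 141 (slack = 3); oven time uses 171 of 171 (binding); butter uses 354 of 354 (binding).
Since labor is not tight, its dual is 0.
From A_Bᵀ y = c: 4·y_oven time + 6·y_butter = 68; 1·y_oven time + 4·y_butter = 32.
This yields shadow prices y_oven time = 8, y_butter = 6.
sourdough loaves enters the basis when its profit ≥ yᵀa₃ = 8·2 + 6·2 = 28.

28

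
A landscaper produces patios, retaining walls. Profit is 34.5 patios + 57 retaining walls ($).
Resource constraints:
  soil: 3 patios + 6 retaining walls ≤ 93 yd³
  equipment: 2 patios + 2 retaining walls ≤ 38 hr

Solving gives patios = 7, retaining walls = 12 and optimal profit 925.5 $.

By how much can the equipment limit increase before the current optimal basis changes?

24

Binding constraints: soil, equipment. The basis is B = [[3,6],[2,2]] with det -6.
Per unit increase in equipment, x* moves by d = (1, -0.5).
The basis stays optimal until retaining walls reaches 0; allowable increase = 24 hr.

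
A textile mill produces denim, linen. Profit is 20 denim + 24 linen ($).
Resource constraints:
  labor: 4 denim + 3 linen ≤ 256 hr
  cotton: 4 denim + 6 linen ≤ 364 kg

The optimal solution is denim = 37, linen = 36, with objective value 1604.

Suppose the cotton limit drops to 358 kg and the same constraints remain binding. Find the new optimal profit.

1586

Check each constraint at x*: labor 256/256 (tight); cotton 364/364 (tight).
Dual feasibility on the basic columns requires 4·y_labor + 4·y_cotton = 20, 3·y_labor + 6·y_cotton = 24.
Solving: y_labor = 2, y_cotton = 3.
Δz = y_cotton·Δb = 3 × (-6) = -18, so new z* = 1604 − 18 = 1586.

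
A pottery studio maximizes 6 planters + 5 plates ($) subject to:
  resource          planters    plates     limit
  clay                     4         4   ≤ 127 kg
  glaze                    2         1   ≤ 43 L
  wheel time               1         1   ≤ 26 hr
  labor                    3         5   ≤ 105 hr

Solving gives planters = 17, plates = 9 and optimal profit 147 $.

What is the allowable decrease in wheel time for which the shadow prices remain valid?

Binding constraints: glaze, wheel time. The basis is B = [[2,1],[1,1]] with det 1.
Per unit decrease in wheel time, x* moves by d = (1, -2).
The basis stays optimal until plates reaches 0; allowable decrease = 4.5 hr.

4.5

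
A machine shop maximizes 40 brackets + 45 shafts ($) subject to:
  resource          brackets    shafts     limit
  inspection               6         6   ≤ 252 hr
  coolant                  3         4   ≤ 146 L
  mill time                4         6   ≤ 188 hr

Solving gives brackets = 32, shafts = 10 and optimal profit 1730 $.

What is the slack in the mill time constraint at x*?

mill time used = 4·32 + 6·10 = 188; slack = 188 − 188 = 0.

0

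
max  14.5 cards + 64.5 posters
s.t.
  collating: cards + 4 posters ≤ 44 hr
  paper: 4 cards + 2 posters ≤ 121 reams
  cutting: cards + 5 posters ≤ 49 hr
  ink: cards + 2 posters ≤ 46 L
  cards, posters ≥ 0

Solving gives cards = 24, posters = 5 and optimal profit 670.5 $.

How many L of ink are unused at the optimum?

12

ink used = 1·24 + 2·5 = 34; slack = 46 − 34 = 12.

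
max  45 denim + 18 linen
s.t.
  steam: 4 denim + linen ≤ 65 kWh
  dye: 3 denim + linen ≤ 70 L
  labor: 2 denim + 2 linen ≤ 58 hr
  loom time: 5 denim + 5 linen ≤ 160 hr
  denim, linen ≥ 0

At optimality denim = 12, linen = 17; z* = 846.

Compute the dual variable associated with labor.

Check each constraint at x*: steam 65/65 (tight); dye 53/70 (slack 17); labor 58/58 (tight); loom time 145/160 (slack 15).
Since dye, loom time are not tight, their duals are 0.
From A_Bᵀ y = c: 4·y_steam + 2·y_labor = 45; 1·y_steam + 2·y_labor = 18.
Solving: y_steam = 9, y_labor = 4.5.
Shadow price of labor = 4.5.

4.5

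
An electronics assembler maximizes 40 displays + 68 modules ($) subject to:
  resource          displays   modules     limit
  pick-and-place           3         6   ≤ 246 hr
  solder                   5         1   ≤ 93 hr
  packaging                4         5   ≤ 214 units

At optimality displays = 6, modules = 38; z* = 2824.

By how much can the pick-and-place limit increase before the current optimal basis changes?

Binding constraints: pick-and-place, packaging. The basis is B = [[3,6],[4,5]] with det -9.
Per unit increase in pick-and-place, x* moves by d = (-0.5556, 0.4444).
The basis stays optimal until displays reaches 0; allowable increase = 10.8 hr.

10.8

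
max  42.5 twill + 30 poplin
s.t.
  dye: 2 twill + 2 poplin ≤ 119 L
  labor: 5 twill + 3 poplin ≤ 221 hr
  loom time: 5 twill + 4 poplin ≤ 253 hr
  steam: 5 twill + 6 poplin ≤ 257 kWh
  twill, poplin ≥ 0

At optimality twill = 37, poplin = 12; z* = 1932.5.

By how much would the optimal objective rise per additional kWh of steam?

1.5

Check each constraint at x*: dye 98/119 (slack 21); labor 221/221 (tight); loom time 233/253 (slack 20); steam 257/257 (tight).
Slack constraints have shadow price 0 (complementary slackness).
Dual feasibility on the basic columns requires 5·y_labor + 5·y_steam = 42.5, 3·y_labor + 6·y_steam = 30.
Solving: y_labor = 7, y_steam = 1.5.
Shadow price of steam = 1.5.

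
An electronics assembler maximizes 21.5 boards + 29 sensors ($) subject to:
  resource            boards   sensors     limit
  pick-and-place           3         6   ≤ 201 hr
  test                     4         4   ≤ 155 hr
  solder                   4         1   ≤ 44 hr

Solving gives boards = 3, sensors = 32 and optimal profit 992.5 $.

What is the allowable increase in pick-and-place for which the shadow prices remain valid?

26.25

Binding constraints: pick-and-place, solder. The basis is B = [[3,6],[4,1]] with det -21.
Per unit increase in pick-and-place, x* moves by d = (-0.0476, 0.1905).
The basis stays optimal until test becomes binding; allowable increase = 26.25 hr.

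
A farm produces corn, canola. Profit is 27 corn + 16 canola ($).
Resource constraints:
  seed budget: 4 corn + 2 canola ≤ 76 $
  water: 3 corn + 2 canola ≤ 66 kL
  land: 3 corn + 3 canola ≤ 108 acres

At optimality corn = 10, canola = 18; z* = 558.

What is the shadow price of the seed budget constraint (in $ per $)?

Check each constraint at x*: seed budget 76/76 (tight); water 66/66 (tight); land 84/108 (slack 24).
Slack constraints have shadow price 0 (complementary slackness).
The binding rows give the dual system: 4·y_seed budget + 3·y_water = 27 and 2·y_seed budget + 2·y_water = 16.
Solving: y_seed budget = 3, y_water = 5.
Shadow price of seed budget = 3.

3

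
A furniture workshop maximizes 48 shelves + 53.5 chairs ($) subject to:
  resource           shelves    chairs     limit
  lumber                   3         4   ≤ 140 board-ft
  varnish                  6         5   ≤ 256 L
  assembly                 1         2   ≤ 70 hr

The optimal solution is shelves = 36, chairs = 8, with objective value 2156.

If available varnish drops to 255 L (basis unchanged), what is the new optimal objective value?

2152.5

At the optimum: lumber uses 140 of 140 (binding); varnish uses 256 of 256 (binding); assembly uses 52 of 70 (slack = 18).
Slack constraints have shadow price 0 (complementary slackness).
The binding rows give the dual system: 3·y_lumber + 6·y_varnish = 48 and 4·y_lumber + 5·y_varnish = 53.5.
Solving: y_lumber = 9, y_varnish = 3.5.
Δz = y_varnish·Δb = 3.5 × (-1) = -3.5, so new z* = 2156 − 3.5 = 2152.5.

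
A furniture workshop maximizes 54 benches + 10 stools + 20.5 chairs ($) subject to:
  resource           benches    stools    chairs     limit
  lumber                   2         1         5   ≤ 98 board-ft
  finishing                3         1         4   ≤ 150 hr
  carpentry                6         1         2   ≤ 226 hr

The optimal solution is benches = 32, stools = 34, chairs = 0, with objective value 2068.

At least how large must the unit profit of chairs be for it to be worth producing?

Binding: lumber and carpentry. Non-binding: finishing (20 unused).
Slack constraints have shadow price 0 (complementary slackness).
From A_Bᵀ y = c: 2·y_lumber + 6·y_carpentry = 54; 1·y_lumber + 1·y_carpentry = 10.
Solving: y_lumber = 1.5, y_carpentry = 8.5.
chairs enters the basis when its profit ≥ yᵀa₃ = 1.5·5 + 8.5·2 = 24.5.

24.5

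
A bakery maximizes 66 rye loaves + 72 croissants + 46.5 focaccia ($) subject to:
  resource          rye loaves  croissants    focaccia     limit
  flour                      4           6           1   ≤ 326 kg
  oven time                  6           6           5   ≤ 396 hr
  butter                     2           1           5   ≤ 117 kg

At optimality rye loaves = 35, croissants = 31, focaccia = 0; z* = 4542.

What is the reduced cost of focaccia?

-1.5

At the optimum: flour uses 326 of 326 (binding); oven time uses 396 of 396 (binding); butter uses 101 of 117 (slack = 16).
Slack constraints have shadow price 0 (complementary slackness).
Dual feasibility on the basic columns requires 4·y_flour + 6·y_oven time = 66, 6·y_flour + 6·y_oven time = 72.
Solving: y_flour = 3, y_oven time = 9.
Reduced cost of focaccia: c₃ − yᵀa₃ = 46.5 − (3·1 + 9·5) = 46.5 − 48 = -1.5.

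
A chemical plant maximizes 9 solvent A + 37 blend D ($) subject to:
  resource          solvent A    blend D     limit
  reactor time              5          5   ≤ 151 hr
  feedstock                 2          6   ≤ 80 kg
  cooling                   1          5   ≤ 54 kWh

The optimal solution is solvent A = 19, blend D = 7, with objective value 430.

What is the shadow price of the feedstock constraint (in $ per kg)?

2

At the optimum: reactor time uses 130 of 151 (slack = 21); feedstock uses 80 of 80 (binding); cooling uses 54 of 54 (binding).
Slack constraints have shadow price 0 (complementary slackness).
From A_Bᵀ y = c: 2·y_feedstock + 1·y_cooling = 9; 6·y_feedstock + 5·y_cooling = 37.
Solving: y_feedstock = 2, y_cooling = 5.
Shadow price of feedstock = 2.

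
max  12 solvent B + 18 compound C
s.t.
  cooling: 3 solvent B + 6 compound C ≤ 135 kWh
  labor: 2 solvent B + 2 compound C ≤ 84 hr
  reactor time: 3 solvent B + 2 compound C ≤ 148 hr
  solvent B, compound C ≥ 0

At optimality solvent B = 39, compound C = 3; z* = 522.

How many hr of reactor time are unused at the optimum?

25

reactor time used = 3·39 + 2·3 = 123; slack = 148 − 123 = 25.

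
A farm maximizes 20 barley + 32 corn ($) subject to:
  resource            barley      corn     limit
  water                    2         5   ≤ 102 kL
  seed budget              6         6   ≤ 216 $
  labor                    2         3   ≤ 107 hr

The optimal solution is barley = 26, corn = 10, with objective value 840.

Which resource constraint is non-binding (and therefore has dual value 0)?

water: 102/102 (binding)
seed budget: 216/216 (binding)
labor: 82/107 (slack 25)
By complementary slackness, a constraint with positive slack has shadow price 0 → labor.

labor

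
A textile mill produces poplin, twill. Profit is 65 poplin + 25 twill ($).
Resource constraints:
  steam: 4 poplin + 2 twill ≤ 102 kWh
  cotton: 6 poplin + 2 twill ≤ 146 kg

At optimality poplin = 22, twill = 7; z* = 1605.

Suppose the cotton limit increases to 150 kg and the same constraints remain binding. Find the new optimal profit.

At the optimum: steam uses 102 of 102 (binding); cotton uses 146 of 146 (binding).
Dual feasibility on the basic columns requires 4·y_steam + 6·y_cotton = 65, 2·y_steam + 2·y_cotton = 25.
Solving: y_steam = 5, y_cotton = 7.5.
Δz = y_cotton·Δb = 7.5 × (4) = 30, so new z* = 1605 + 30 = 1635.

1635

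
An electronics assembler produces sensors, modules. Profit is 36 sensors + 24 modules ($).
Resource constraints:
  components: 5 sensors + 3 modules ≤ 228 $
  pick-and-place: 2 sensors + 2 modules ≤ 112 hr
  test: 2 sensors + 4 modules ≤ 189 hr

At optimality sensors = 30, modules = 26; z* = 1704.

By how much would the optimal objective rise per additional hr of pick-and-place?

3

Check each constraint at x*: components 228/228 (tight); pick-and-place 112/112 (tight); test 164/189 (slack 25).
Since test is not tight, its dual is 0.
The binding rows give the dual system: 5·y_components + 2·y_pick-and-place = 36 and 3·y_components + 2·y_pick-and-place = 24.
Solving: y_components = 6, y_pick-and-place = 3.
Shadow price of pick-and-place = 3.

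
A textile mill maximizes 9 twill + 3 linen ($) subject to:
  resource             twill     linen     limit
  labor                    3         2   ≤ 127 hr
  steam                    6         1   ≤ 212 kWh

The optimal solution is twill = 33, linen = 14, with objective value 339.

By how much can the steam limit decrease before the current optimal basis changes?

148.5

Binding constraints: labor, steam. The basis is B = [[3,2],[6,1]] with det -9.
Per unit decrease in steam, x* moves by d = (-0.2222, 0.3333).
The basis stays optimal until twill reaches 0; allowable decrease = 148.5 kWh.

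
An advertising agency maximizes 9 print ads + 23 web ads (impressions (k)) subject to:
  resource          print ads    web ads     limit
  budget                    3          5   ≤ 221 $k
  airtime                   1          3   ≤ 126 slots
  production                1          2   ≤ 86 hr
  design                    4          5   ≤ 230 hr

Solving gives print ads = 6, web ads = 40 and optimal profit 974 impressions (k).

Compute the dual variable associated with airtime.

Check each constraint at x*: budget 218/221 (slack 3); airtime 126/126 (tight); production 86/86 (tight); design 224/230 (slack 6).
By complementary slackness, y = 0 for the non-binding constraints.
Dual feasibility on the basic columns requires 1·y_airtime + 1·y_production = 9, 3·y_airtime + 2·y_production = 23.
→ y_airtime = 5 and y_production = 4.
Shadow price of airtime = 5.

5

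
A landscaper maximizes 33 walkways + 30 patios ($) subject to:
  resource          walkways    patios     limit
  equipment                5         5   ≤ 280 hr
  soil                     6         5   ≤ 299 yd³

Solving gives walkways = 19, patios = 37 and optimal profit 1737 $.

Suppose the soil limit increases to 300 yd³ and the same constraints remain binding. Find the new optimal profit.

1740

Check each constraint at x*: equipment 280/280 (tight); soil 299/299 (tight).
Dual feasibility on the basic columns requires 5·y_equipment + 6·y_soil = 33, 5·y_equipment + 5·y_soil = 30.
Solving: y_equipment = 3, y_soil = 3.
Δz = y_soil·Δb = 3 × (1) = 3, so new z* = 1737 + 3 = 1740.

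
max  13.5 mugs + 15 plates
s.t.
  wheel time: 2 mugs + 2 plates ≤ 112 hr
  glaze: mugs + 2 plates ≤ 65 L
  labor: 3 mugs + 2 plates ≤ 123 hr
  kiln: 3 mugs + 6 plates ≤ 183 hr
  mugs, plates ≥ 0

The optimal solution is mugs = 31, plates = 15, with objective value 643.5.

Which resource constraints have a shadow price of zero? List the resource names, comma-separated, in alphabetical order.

wheel time: 92/112 (slack 20)
glaze: 61/65 (slack 4)
labor: 123/123 (binding)
kiln: 183/183 (binding)
By complementary slackness, a constraint with positive slack has shadow price 0 → glaze, wheel time.

glaze, wheel time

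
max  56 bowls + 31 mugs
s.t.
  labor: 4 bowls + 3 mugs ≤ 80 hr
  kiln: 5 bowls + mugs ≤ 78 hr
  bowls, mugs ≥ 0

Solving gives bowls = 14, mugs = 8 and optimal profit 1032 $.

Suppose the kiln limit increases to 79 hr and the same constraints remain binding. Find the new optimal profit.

1036

Both labor and kiln are binding at x*.
From A_Bᵀ y = c: 4·y_labor + 5·y_kiln = 56; 3·y_labor + 1·y_kiln = 31.
Solving: y_labor = 9, y_kiln = 4.
Δz = y_kiln·Δb = 4 × (1) = 4, so new z* = 1032 + 4 = 1036.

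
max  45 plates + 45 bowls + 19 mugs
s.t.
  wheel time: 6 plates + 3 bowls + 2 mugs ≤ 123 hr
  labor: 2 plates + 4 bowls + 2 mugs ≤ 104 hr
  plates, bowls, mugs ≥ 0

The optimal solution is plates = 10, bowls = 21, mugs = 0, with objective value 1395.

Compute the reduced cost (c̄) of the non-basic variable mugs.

Both wheel time and labor are binding at x*.
From A_Bᵀ y = c: 6·y_wheel time + 2·y_labor = 45; 3·y_wheel time + 4·y_labor = 45.
This yields shadow prices y_wheel time = 5, y_labor = 7.5.
Reduced cost of mugs: c₃ − yᵀa₃ = 19 − (5·2 + 7.5·2) = 19 − 25 = -6.

-6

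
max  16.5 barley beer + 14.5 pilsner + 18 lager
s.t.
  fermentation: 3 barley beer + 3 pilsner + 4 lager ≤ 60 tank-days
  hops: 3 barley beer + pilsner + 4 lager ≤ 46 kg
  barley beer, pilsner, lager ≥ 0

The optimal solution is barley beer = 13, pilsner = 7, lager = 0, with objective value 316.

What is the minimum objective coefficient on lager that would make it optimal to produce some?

Check each constraint at x*: fermentation 60/60 (tight); hops 46/46 (tight).
From A_Bᵀ y = c: 3·y_fermentation + 3·y_hops = 16.5; 3·y_fermentation + 1·y_hops = 14.5.
Solving: y_fermentation = 4.5, y_hops = 1.
lager enters the basis when its profit ≥ yᵀa₃ = 4.5·4 + 1·4 = 22.

22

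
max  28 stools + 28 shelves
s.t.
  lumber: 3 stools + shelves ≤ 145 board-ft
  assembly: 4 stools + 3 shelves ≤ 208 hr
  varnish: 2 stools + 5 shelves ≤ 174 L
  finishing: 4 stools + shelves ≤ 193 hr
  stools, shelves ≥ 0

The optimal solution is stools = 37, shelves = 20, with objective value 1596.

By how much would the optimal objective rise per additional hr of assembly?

Binding: assembly and varnish. Non-binding: lumber (14 unused), finishing (25 unused).
Since lumber, finishing are not tight, their duals are 0.
From A_Bᵀ y = c: 4·y_assembly + 2·y_varnish = 28; 3·y_assembly + 5·y_varnish = 28.
Solving: y_assembly = 6, y_varnish = 2.
Shadow price of assembly = 6.

6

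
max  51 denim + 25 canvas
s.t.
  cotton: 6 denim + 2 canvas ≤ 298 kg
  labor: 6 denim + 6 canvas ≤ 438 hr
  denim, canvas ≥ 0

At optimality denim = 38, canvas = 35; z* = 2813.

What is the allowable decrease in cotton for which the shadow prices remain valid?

152

Binding constraints: cotton, labor. The basis is B = [[6,2],[6,6]] with det 24.
Per unit decrease in cotton, x* moves by d = (-0.25, 0.25).
The basis stays optimal until denim reaches 0; allowable decrease = 152 kg.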